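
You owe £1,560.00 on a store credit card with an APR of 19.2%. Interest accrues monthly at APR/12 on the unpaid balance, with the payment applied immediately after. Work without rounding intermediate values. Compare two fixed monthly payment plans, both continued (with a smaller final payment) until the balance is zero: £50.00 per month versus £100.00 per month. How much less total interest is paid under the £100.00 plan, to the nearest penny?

£369.36

Monthly rate r = 19.2%/12 = 1.6% = 0.016.
At £50.00/mo: n = ⌈−ln(1 − rB₀/P)/ln(1+r)⌉ = 44 payments (last £28.43); total interest = total paid − £1,560.00 = £618.43.
At £100.00/mo: 19 payments (last £9.07); total interest £249.07.
Interest saved = £618.43 − £249.07 = £369.36.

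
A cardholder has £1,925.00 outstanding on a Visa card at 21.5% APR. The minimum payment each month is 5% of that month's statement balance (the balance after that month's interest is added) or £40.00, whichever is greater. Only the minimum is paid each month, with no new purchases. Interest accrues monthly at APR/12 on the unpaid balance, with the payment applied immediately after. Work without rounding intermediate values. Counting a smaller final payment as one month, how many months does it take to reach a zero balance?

52 months

Monthly rate r = 21.5%/12 = 1.79167% = 0.0179167.
While 5% of the post-interest balance exceeds £40.00, each month B ← (B·(1+r))·(1 − 0.05), i.e. B shrinks by the factor (1+r)·0.95 = 0.96702.
This holds for months 1–27. Entering month 28 the balance is £778.39; 5% of the post-interest balance is now below £40.00, so the flat £40.00 minimum applies from here.
From month 28 a fixed £40.00 at rate r clears £778.39 in 25 more payments. Total: 27 + 25 = 52 months.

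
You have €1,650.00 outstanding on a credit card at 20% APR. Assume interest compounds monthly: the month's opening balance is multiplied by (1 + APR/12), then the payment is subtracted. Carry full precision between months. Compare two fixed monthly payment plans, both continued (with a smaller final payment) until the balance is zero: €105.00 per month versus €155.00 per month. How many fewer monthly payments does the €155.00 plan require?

7 fewer payments

Monthly rate r = 20%/12 = 1.66667% = 0.0166667.
At €105.00/mo: n = ⌈−ln(1 − rB₀/P)/ln(1+r)⌉ = 19 payments (last €39.30); total interest = total paid − €1,650.00 = €279.30.
At €155.00/mo: 12 payments (last €126.66); total interest €181.66.
Payments saved = 19 − 12 = 7.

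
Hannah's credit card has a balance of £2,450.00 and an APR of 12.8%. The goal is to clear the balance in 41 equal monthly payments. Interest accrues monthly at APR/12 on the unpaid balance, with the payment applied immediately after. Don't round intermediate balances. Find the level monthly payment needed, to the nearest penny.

£74.09

Monthly rate r = 12.8%/12 = 1.06667% = 0.0106667.
Level-payment amortization: P = B₀·r / (1 − (1+r)^(−n)) = 2450.00·0.0106667 / (1 − 1.01067^(−41)).
Denominator 1 − (1+r)^(−41) = 0.352746559.
P = 26.1333 / 0.352746559 ≈ 74.09.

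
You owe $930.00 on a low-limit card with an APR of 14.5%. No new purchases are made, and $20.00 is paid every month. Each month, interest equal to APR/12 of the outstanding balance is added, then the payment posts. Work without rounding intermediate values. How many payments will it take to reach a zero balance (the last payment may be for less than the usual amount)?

69 payments

Monthly rate r = 14.5%/12 = 1.20833% = 0.0120833.
Recurrence: B ← B·(1+r) − $20.00.
Month 1: interest $11.24; balance after payment $921.24.
Month 2: interest $11.13; balance after payment $912.37.
Closed form: n = −ln(1 − rB₀/P)/ln(1+r) = −ln(0.43813)/ln(1.01208) ≈ 68.708, so the balance reaches zero during payment 69.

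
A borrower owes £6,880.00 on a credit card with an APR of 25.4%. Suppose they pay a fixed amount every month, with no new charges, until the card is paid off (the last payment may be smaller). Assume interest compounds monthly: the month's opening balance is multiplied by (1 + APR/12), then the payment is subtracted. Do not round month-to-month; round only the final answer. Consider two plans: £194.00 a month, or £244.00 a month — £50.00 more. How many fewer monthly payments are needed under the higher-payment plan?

Monthly rate r = 25.4%/12 = 2.11667% = 0.0211667.
At £194.00/mo: n = ⌈−ln(1 − rB₀/P)/ln(1+r)⌉ = 67 payments (last £60.54); total interest = total paid − £6,880.00 = £5,984.54.
At £244.00/mo: 44 payments (last £90.65); total interest £3,702.65.
Payments saved = 67 − 44 = 23.

23 fewer payments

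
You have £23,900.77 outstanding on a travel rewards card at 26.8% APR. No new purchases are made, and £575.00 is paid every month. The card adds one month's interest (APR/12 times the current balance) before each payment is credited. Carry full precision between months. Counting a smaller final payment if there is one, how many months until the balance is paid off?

Monthly rate r = 26.8%/12 = 2.23333% = 0.0223333.
Recurrence: B ← B·(1+r) − £575.00.
Month 1: interest £533.78; balance after payment £23,859.55.
Month 2: interest £532.86; balance after payment £23,817.42.
Closed form: n = −ln(1 − rB₀/P)/ln(1+r) = −ln(0.07168)/ln(1.02233) ≈ 119.322, so the balance reaches zero during payment 120.

120 payments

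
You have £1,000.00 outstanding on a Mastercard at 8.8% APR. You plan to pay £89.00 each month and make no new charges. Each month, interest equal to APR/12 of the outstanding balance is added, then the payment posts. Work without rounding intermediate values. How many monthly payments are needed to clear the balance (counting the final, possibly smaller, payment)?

Monthly rate r = 8.8%/12 = 0.733333% = 0.00733333.
Recurrence: B ← B·(1+r) − £89.00.
Month 1: interest £7.33; balance after payment £918.33.
Month 2: interest £6.73; balance after payment £836.07.
Closed form: n = −ln(1 − rB₀/P)/ln(1+r) = −ln(0.9176)/ln(1.00733) ≈ 11.769, so the balance reaches zero during payment 12.

12 months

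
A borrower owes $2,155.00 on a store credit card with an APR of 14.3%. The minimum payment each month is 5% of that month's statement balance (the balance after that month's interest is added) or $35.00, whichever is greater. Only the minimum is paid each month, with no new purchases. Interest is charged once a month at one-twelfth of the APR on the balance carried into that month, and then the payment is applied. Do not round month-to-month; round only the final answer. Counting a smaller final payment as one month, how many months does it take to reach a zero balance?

52 months

Monthly rate r = 14.3%/12 = 1.19167% = 0.0119167.
While 5% of the post-interest balance exceeds $35.00, each month B ← (B·(1+r))·(1 − 0.05), i.e. B shrinks by the factor (1+r)·0.95 = 0.96132.
This holds for months 1–29. Entering month 30 the balance is $686.48; 5% of the post-interest balance is now below $35.00, so the flat $35.00 minimum applies from here.
From month 30 a fixed $35.00 at rate r clears $686.48 in 23 more payments. Total: 29 + 23 = 52 months.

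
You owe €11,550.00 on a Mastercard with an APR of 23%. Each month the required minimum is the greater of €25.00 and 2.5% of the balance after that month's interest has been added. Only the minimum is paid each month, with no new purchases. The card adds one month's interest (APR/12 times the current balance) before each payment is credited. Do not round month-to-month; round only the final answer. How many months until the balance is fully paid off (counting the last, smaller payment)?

Monthly rate r = 23%/12 = 1.91667% = 0.0191667.
While 2.5% of the post-interest balance exceeds €25.00, each month B ← (B·(1+r))·(1 − 0.025), i.e. B shrinks by the factor (1+r)·0.975 = 0.99369.
This holds for months 1–390. Entering month 391 the balance is €977.27; 2.5% of the post-interest balance is now below €25.00, so the flat €25.00 minimum applies from here.
From month 391 a fixed €25.00 at rate r clears €977.27 in 73 more payments. Total: 390 + 73 = 463 months.

463 months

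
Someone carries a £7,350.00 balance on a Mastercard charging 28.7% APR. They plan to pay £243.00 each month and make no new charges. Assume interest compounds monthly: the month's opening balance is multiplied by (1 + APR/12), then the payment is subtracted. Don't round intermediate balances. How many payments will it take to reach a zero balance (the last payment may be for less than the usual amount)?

Monthly rate r = 28.7%/12 = 2.39167% = 0.0239167.
Recurrence: B ← B·(1+r) − £243.00.
Month 1: interest £175.79; balance after payment £7,282.79.
Month 2: interest £174.18; balance after payment £7,213.97.
Closed form: n = −ln(1 − rB₀/P)/ln(1+r) = −ln(0.27659)/ln(1.02392) ≈ 54.377, so the balance reaches zero during payment 55.

55 months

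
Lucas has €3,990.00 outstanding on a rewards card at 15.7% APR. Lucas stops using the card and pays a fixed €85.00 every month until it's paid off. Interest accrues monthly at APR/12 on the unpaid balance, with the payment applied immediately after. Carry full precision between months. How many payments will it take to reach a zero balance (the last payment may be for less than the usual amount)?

Monthly rate r = 15.7%/12 = 1.30833% = 0.0130833.
Recurrence: B ← B·(1+r) − €85.00.
Month 1: interest €52.20; balance after payment €3,957.20.
Month 2: interest €51.77; balance after payment €3,923.98.
Closed form: n = −ln(1 − rB₀/P)/ln(1+r) = −ln(0.38585)/ln(1.01308) ≈ 73.262, so the balance reaches zero during payment 74.

74 months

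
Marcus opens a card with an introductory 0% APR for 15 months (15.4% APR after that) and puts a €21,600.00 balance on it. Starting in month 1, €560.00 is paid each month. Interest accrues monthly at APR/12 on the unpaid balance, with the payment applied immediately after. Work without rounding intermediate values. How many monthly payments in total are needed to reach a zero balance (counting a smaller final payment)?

44 months

Promo months 1–15 at r₀ = 0%/12 = 0; months 16+ at r₁ = 15.4%/12 = 0.0128333.
After month 15 (no interest yet): B = €21,600.00 − 15·€560.00 = €13,200.00.
Then at r₁ with €560.00/mo: n₂ = −ln(1 − r₁·B/P)/ln(1+r₁) ≈ 28.25 → 29 more payments.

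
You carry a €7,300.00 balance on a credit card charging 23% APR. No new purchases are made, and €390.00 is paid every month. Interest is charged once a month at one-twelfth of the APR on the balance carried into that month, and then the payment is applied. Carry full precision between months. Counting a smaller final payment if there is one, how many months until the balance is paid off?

Monthly rate r = 23%/12 = 1.91667% = 0.0191667.
Recurrence: B ← B·(1+r) − €390.00.
Month 1: interest €139.92; balance after payment €7,049.92.
Month 2: interest €135.12; balance after payment €6,795.04.
Closed form: n = −ln(1 − rB₀/P)/ln(1+r) = −ln(0.64124)/ln(1.01917) ≈ 23.405, so the balance reaches zero during payment 24.

24 payments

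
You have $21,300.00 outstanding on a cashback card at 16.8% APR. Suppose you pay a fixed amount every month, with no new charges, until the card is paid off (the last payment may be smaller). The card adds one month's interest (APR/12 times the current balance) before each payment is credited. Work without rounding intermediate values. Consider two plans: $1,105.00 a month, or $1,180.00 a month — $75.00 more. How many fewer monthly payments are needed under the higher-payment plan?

2 fewer payments

Monthly rate r = 16.8%/12 = 1.4% = 0.014.
At $1,105.00/mo: n = ⌈−ln(1 − rB₀/P)/ln(1+r)⌉ = 23 payments (last $690.17); total interest = total paid − $21,300.00 = $3,700.17.
At $1,180.00/mo: 21 payments (last $1,124.64); total interest $3,424.64.
Payments saved = 23 − 21 = 2.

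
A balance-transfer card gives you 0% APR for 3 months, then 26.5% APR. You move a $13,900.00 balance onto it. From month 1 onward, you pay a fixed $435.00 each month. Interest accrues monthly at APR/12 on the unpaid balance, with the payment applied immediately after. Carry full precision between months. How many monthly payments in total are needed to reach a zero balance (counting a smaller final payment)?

50 months

Promo months 1–3 at r₀ = 0%/12 = 0; months 4+ at r₁ = 26.5%/12 = 0.0220833.
After month 3 (no interest yet): B = $13,900.00 − 3·$435.00 = $12,595.00.
Then at r₁ with $435.00/mo: n₂ = −ln(1 − r₁·B/P)/ln(1+r₁) ≈ 46.70 → 47 more payments.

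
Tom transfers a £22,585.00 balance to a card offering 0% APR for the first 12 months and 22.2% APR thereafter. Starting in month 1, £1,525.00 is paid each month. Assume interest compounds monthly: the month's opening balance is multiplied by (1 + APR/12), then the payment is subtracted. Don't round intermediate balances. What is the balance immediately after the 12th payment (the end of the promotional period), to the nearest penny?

Promo months 1–12 at r₀ = 0%/12 = 0; months 13+ at r₁ = 22.2%/12 = 0.0185.
After month 12 (no interest yet): B = £22,585.00 − 12·£1,525.00 = £4,285.00.

£4,285.00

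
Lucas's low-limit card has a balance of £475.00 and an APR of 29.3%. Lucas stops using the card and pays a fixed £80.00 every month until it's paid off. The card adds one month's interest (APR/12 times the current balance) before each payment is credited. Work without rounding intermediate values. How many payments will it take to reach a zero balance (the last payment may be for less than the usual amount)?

7 months

Monthly rate r = 29.3%/12 = 2.44167% = 0.0244167.
Recurrence: B ← B·(1+r) − £80.00.
Month 1: interest £11.60; balance after payment £406.60.
Month 2: interest £9.93; balance after payment £336.53.
Closed form: n = −ln(1 − rB₀/P)/ln(1+r) = −ln(0.85503)/ln(1.02442) ≈ 6.493, so the balance reaches zero during payment 7.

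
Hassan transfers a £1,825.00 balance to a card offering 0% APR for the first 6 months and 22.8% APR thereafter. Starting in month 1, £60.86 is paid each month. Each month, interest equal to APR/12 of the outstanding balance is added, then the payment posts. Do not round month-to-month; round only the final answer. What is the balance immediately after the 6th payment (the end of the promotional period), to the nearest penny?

Promo months 1–6 at r₀ = 0%/12 = 0; months 7+ at r₁ = 22.8%/12 = 0.019.
After month 6 (no interest yet): B = £1,825.00 − 6·£60.86 = £1,459.84.

£1,459.84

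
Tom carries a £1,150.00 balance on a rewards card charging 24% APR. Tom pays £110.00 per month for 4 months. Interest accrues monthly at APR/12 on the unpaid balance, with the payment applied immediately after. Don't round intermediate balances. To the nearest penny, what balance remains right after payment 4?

Monthly rate r = 24%/12 = 2% = 0.02.
Each month: B ← B·(1+r) − £110.00.
Month 1: interest £23.00; balance after payment £1,063.00.
Month 2: interest £21.26; balance after payment £974.26.
Month 3: interest £19.49; balance after payment £883.75.
Month 4: interest £17.67; balance after payment £791.42.

£791.42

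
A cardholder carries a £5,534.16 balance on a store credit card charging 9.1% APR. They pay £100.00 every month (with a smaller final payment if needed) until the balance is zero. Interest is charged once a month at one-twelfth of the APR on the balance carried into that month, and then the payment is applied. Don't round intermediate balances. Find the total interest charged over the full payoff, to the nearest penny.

Monthly rate r = 9.1%/12 = 0.758333% = 0.00758333.
Payoff takes n = ⌈−ln(1 − rB₀/P)/ln(1+r)⌉ = ⌈72.030⌉ = 73 payments; the last is £2.99.
Total paid = 72·£100.00 + £2.99 = £7,202.99.
Total interest = total paid − principal = £7,202.99 − £5,534.16 = £1,668.83.

£1,668.83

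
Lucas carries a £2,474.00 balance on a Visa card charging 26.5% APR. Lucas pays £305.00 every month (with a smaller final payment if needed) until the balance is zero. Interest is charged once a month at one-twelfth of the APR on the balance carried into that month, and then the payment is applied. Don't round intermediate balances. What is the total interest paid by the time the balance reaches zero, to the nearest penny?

£282.31

Monthly rate r = 26.5%/12 = 2.20833% = 0.0220833.
Payoff takes n = ⌈−ln(1 − rB₀/P)/ln(1+r)⌉ = ⌈9.037⌉ = 10 payments; the last is £11.31.
Total paid = 9·£305.00 + £11.31 = £2,756.31.
Total interest = total paid − principal = £2,756.31 − £2,474.00 = £282.31.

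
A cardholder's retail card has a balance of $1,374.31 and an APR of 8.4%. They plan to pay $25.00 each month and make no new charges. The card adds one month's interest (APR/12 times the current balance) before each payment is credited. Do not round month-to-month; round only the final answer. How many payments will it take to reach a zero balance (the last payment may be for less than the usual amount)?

Monthly rate r = 8.4%/12 = 0.7% = 0.007.
Recurrence: B ← B·(1+r) − $25.00.
Month 1: interest $9.62; balance after payment $1,358.93.
Month 2: interest $9.51; balance after payment $1,343.44.
Closed form: n = −ln(1 − rB₀/P)/ln(1+r) = −ln(0.61519)/ln(1.007) ≈ 69.645, so the balance reaches zero during payment 70.

70 payments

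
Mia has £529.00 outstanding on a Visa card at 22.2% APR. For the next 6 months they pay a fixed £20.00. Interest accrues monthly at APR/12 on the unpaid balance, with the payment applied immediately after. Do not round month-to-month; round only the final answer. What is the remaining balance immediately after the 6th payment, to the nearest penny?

£464.81

Monthly rate r = 22.2%/12 = 1.85% = 0.0185.
Each month: B ← B·(1+r) − £20.00.
Month 1: interest £9.79; balance after payment £518.79.
Month 2: interest £9.60; balance after payment £508.38.
Month 3: interest £9.41; balance after payment £497.79.
Month 4: interest £9.21; balance after payment £487.00.
Month 5: interest £9.01; balance after payment £476.01.
Month 6: interest £8.81; balance after payment £464.81.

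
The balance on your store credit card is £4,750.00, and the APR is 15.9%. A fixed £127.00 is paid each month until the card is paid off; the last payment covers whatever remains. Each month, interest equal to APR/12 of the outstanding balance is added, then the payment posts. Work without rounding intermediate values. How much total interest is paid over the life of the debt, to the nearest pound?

£1,853

Monthly rate r = 15.9%/12 = 1.325% = 0.01325.
Payoff takes n = ⌈−ln(1 − rB₀/P)/ln(1+r)⌉ = ⌈51.989⌉ = 52 payments; the last is £125.59.
Total paid = 51·£127.00 + £125.59 = £6,602.59.
Total interest = total paid − principal = £6,602.59 − £4,750.00 = £1,852.59.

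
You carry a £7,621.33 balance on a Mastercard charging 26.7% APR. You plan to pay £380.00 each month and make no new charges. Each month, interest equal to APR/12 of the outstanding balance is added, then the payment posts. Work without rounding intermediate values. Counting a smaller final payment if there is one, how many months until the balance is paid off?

27 payments

Monthly rate r = 26.7%/12 = 2.225% = 0.02225.
Recurrence: B ← B·(1+r) − £380.00.
Month 1: interest £169.57; balance after payment £7,410.90.
Month 2: interest £164.89; balance after payment £7,195.80.
Closed form: n = −ln(1 − rB₀/P)/ln(1+r) = −ln(0.55375)/ln(1.02225) ≈ 26.858, so the balance reaches zero during payment 27.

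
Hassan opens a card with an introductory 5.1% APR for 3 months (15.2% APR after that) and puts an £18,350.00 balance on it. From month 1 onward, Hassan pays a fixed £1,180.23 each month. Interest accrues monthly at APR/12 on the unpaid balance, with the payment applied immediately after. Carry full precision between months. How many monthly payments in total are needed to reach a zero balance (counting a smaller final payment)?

17 months

Promo months 1–3 at r₀ = 5.1%/12 = 0.00425; months 4+ at r₁ = 15.2%/12 = 0.0126667.
After month 3: iterate B ← B·(1+r₀) − £1,180.23 for 3 months → £15,029.20.
Then at r₁ with £1,180.23/mo: n₂ = −ln(1 − r₁·B/P)/ln(1+r₁) ≈ 13.97 → 14 more payments.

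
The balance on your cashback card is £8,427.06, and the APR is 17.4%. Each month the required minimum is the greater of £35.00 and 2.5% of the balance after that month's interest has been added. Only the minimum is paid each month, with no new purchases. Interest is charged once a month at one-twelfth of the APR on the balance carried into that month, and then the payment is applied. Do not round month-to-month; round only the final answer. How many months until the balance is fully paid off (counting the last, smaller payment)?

225 months

Monthly rate r = 17.4%/12 = 1.45% = 0.0145.
While 2.5% of the post-interest balance exceeds £35.00, each month B ← (B·(1+r))·(1 − 0.025), i.e. B shrinks by the factor (1+r)·0.975 = 0.98914.
This holds for months 1–166. Entering month 167 the balance is £1,374.94; 2.5% of the post-interest balance is now below £35.00, so the flat £35.00 minimum applies from here.
From month 167 a fixed £35.00 at rate r clears £1,374.94 in 59 more payments. Total: 166 + 59 = 225 months.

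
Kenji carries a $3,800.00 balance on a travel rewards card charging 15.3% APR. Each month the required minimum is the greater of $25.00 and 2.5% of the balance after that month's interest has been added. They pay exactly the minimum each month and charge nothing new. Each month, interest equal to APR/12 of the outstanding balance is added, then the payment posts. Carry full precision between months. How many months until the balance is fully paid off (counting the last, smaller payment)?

Monthly rate r = 15.3%/12 = 1.275% = 0.01275.
While 2.5% of the post-interest balance exceeds $25.00, each month B ← (B·(1+r))·(1 − 0.025), i.e. B shrinks by the factor (1+r)·0.975 = 0.98743.
This holds for months 1–107. Entering month 108 the balance is $981.79; 2.5% of the post-interest balance is now below $25.00, so the flat $25.00 minimum applies from here.
From month 108 a fixed $25.00 at rate r clears $981.79 in 55 more payments. Total: 107 + 55 = 162 months.

162 months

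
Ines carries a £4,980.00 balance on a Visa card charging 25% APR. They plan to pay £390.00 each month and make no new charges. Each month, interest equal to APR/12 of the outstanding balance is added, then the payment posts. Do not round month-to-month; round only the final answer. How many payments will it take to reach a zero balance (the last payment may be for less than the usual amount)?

Monthly rate r = 25%/12 = 2.08333% = 0.0208333.
Recurrence: B ← B·(1+r) − £390.00.
Month 1: interest £103.75; balance after payment £4,693.75.
Month 2: interest £97.79; balance after payment £4,401.54.
Closed form: n = −ln(1 − rB₀/P)/ln(1+r) = −ln(0.73397)/ln(1.02083) ≈ 15.000, so the balance reaches zero during payment 15.

15 months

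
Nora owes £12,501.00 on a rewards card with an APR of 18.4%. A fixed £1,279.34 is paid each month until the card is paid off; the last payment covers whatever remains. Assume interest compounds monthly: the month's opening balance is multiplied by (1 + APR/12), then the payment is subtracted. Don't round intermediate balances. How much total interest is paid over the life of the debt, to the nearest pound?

Monthly rate r = 18.4%/12 = 1.53333% = 0.0153333.
Payoff takes n = ⌈−ln(1 − rB₀/P)/ln(1+r)⌉ = ⌈10.667⌉ = 11 payments; the last is £855.33.
Total paid = 10·£1,279.34 + £855.33 = £13,648.73.
Total interest = total paid − principal = £13,648.73 − £12,501.00 = £1,147.73.

£1,148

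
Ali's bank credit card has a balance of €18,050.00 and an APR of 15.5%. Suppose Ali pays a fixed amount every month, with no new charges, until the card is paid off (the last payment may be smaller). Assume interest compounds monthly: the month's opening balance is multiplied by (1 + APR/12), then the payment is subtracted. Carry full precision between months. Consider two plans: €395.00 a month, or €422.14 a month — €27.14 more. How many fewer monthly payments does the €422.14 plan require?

7 fewer payments

Monthly rate r = 15.5%/12 = 1.29167% = 0.0129167.
At €395.00/mo: n = ⌈−ln(1 − rB₀/P)/ln(1+r)⌉ = 70 payments (last €205.21); total interest = total paid − €18,050.00 = €9,410.21.
At €422.14/mo: 63 payments (last €261.00); total interest €8,383.68.
Payments saved = 70 − 63 = 7.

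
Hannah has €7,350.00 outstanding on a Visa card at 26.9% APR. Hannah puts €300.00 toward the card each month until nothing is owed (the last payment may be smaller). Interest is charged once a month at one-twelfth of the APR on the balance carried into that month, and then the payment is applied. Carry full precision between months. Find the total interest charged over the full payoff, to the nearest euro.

€3,432

Monthly rate r = 26.9%/12 = 2.24167% = 0.0224167.
Payoff takes n = ⌈−ln(1 − rB₀/P)/ln(1+r)⌉ = ⌈35.940⌉ = 36 payments; the last is €282.08.
Total paid = 35·€300.00 + €282.08 = €10,782.08.
Total interest = total paid − principal = €10,782.08 − €7,350.00 = €3,432.08.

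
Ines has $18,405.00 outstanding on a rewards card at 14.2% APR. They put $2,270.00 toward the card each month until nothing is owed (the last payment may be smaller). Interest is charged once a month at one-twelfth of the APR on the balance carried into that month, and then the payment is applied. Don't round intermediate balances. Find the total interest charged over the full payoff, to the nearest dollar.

$1,061

Monthly rate r = 14.2%/12 = 1.18333% = 0.0118333.
Payoff takes n = ⌈−ln(1 − rB₀/P)/ln(1+r)⌉ = ⌈8.574⌉ = 9 payments; the last is $1,306.32.
Total paid = 8·$2,270.00 + $1,306.32 = $19,466.32.
Total interest = total paid − principal = $19,466.32 − $18,405.00 = $1,061.32.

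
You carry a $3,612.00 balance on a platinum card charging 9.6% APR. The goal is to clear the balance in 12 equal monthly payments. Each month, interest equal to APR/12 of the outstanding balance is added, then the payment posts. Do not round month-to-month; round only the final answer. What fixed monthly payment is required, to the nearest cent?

$316.88

Monthly rate r = 9.6%/12 = 0.8% = 0.008.
Level-payment amortization: P = B₀·r / (1 − (1+r)^(−n)) = 3612.00·0.008 / (1 − 1.008^(−12)).
Denominator 1 − (1+r)^(−12) = 0.0911889169.
P = 28.896 / 0.0911889169 ≈ 316.88.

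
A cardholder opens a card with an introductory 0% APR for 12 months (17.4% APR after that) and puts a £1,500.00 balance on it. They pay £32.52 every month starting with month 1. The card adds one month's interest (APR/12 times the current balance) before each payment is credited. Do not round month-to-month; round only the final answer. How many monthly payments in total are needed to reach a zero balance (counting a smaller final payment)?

60 months

Promo months 1–12 at r₀ = 0%/12 = 0; months 13+ at r₁ = 17.4%/12 = 0.0145.
After month 12 (no interest yet): B = £1,500.00 − 12·£32.52 = £1,109.76.
Then at r₁ with £32.52/mo: n₂ = −ln(1 − r₁·B/P)/ln(1+r₁) ≈ 47.43 → 48 more payments.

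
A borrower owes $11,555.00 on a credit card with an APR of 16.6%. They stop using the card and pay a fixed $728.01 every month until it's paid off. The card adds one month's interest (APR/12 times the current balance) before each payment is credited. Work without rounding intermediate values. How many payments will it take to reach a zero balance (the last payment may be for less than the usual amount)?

19 months

Monthly rate r = 16.6%/12 = 1.38333% = 0.0138333.
Recurrence: B ← B·(1+r) − $728.01.
Month 1: interest $159.84; balance after payment $10,986.83.
Month 2: interest $151.98; balance after payment $10,410.81.
Closed form: n = −ln(1 − rB₀/P)/ln(1+r) = −ln(0.78044)/ln(1.01383) ≈ 18.044, so the balance reaches zero during payment 19.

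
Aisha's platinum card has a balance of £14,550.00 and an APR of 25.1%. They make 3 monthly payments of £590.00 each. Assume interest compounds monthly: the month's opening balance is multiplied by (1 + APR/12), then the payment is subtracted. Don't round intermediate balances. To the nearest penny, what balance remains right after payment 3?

Monthly rate r = 25.1%/12 = 2.09167% = 0.0209167.
Each month: B ← B·(1+r) − £590.00.
Month 1: interest £304.34; balance after payment £14,264.34.
Month 2: interest £298.36; balance after payment £13,972.70.
Month 3: interest £292.26; balance after payment £13,674.96.

£13,674.96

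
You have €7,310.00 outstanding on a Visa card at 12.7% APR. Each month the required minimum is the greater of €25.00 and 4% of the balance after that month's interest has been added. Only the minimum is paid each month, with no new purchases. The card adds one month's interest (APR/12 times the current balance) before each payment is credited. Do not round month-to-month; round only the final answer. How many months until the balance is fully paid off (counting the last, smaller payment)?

111 months

Monthly rate r = 12.7%/12 = 1.05833% = 0.0105833.
While 4% of the post-interest balance exceeds €25.00, each month B ← (B·(1+r))·(1 − 0.04), i.e. B shrinks by the factor (1+r)·0.96 = 0.97016.
This holds for months 1–82. Entering month 83 the balance is €609.64; 4% of the post-interest balance is now below €25.00, so the flat €25.00 minimum applies from here.
From month 83 a fixed €25.00 at rate r clears €609.64 in 29 more payments. Total: 82 + 29 = 111 months.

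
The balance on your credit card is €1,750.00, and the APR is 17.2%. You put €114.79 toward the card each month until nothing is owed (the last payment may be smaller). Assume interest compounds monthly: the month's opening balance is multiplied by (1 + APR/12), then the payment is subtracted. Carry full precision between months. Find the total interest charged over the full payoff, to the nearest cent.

Monthly rate r = 17.2%/12 = 1.43333% = 0.0143333.
Payoff takes n = ⌈−ln(1 − rB₀/P)/ln(1+r)⌉ = ⌈17.325⌉ = 18 payments; the last is €37.46.
Total paid = 17·€114.79 + €37.46 = €1,988.89.
Total interest = total paid − principal = €1,988.89 − €1,750.00 = €238.89.

€238.89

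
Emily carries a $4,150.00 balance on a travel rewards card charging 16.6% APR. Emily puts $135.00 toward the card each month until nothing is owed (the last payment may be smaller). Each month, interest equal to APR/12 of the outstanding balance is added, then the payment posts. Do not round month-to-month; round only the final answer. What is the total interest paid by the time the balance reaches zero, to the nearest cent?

$1,292.19

Monthly rate r = 16.6%/12 = 1.38333% = 0.0138333.
Payoff takes n = ⌈−ln(1 − rB₀/P)/ln(1+r)⌉ = ⌈40.311⌉ = 41 payments; the last is $42.19.
Total paid = 40·$135.00 + $42.19 = $5,442.19.
Total interest = total paid − principal = $5,442.19 − $4,150.00 = $1,292.19.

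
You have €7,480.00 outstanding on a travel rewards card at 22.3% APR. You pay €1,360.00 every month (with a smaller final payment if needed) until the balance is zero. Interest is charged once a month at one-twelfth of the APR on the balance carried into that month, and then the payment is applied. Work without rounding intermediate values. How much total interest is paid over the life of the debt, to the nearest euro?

Monthly rate r = 22.3%/12 = 1.85833% = 0.0185833.
Payoff takes n = ⌈−ln(1 − rB₀/P)/ln(1+r)⌉ = ⌈5.856⌉ = 6 payments; the last is €1,165.12.
Total paid = 5·€1,360.00 + €1,165.12 = €7,965.12.
Total interest = total paid − principal = €7,965.12 − €7,480.00 = €485.12.

€485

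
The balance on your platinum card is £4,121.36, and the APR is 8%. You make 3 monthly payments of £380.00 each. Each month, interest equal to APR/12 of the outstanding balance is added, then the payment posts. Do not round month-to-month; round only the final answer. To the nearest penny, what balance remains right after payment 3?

Monthly rate r = 8%/12 = 0.666667% = 0.00666667.
Each month: B ← B·(1+r) − £380.00.
Month 1: interest £27.48; balance after payment £3,768.84.
Month 2: interest £25.13; balance after payment £3,413.96.
Month 3: interest £22.76; balance after payment £3,056.72.

£3,056.72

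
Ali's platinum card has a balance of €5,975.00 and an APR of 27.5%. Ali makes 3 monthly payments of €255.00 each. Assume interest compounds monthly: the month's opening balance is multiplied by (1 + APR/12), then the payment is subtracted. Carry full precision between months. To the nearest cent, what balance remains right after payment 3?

Monthly rate r = 27.5%/12 = 2.29167% = 0.0229167.
Each month: B ← B·(1+r) − €255.00.
Month 1: interest €136.93; balance after payment €5,856.93.
Month 2: interest €134.22; balance after payment €5,736.15.
Month 3: interest €131.45; balance after payment €5,612.60.

€5,612.60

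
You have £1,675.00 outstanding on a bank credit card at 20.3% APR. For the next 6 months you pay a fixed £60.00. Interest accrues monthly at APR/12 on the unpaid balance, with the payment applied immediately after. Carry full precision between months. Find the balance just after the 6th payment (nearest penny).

£1,476.79

Monthly rate r = 20.3%/12 = 1.69167% = 0.0169167.
Each month: B ← B·(1+r) − £60.00.
Month 1: interest £28.34; balance after payment £1,643.34.
Month 2: interest £27.80; balance after payment £1,611.14.
Month 3: interest £27.26; balance after payment £1,578.39.
Month 4: interest £26.70; balance after payment £1,545.09.
Month 5: interest £26.14; balance after payment £1,511.23.
Month 6: interest £25.56; balance after payment £1,476.79.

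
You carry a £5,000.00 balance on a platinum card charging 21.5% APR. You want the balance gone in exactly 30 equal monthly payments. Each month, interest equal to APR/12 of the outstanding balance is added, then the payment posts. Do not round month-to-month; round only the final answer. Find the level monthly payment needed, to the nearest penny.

Monthly rate r = 21.5%/12 = 1.79167% = 0.0179167.
Level-payment amortization: P = B₀·r / (1 − (1+r)^(−n)) = 5000.00·0.0179167 / (1 − 1.01792^(−30)).
Denominator 1 − (1+r)^(−30) = 0.413006568.
P = 89.5833 / 0.413006568 ≈ 216.91.

£216.91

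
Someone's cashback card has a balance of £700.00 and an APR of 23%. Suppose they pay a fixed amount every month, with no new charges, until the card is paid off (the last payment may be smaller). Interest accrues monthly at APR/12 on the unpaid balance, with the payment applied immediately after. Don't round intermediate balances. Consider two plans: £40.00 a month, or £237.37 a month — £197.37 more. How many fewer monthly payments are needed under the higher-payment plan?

Monthly rate r = 23%/12 = 1.91667% = 0.0191667.
At £40.00/mo: n = ⌈−ln(1 − rB₀/P)/ln(1+r)⌉ = 22 payments (last £20.96); total interest = total paid − £700.00 = £160.96.
At £237.37/mo: 4 payments (last £15.47); total interest £27.58.
Payments saved = 22 − 4 = 18.

18 fewer payments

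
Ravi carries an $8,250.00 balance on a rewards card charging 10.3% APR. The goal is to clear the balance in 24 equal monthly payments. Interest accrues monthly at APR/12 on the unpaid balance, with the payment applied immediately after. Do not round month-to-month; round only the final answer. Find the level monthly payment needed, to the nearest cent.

Monthly rate r = 10.3%/12 = 0.858333% = 0.00858333.
Level-payment amortization: P = B₀·r / (1 − (1+r)^(−n)) = 8250.00·0.00858333 / (1 − 1.00858^(−24)).
Denominator 1 − (1+r)^(−24) = 0.185451204.
P = 70.8125 / 0.185451204 ≈ 381.84.

$381.84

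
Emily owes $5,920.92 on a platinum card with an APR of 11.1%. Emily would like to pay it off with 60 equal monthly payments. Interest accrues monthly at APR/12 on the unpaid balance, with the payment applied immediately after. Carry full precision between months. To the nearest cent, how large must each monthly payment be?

$129.03

Monthly rate r = 11.1%/12 = 0.925% = 0.00925.
Level-payment amortization: P = B₀·r / (1 − (1+r)^(−n)) = 5920.92·0.00925 / (1 − 1.00925^(−60)).
Denominator 1 − (1+r)^(−60) = 0.424461322.
P = 54.7685 / 0.424461322 ≈ 129.03.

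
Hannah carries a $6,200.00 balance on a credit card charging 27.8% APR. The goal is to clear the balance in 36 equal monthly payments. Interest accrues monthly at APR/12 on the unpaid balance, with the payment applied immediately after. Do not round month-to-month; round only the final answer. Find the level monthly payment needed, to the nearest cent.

Monthly rate r = 27.8%/12 = 2.31667% = 0.0231667.
Level-payment amortization: P = B₀·r / (1 − (1+r)^(−n)) = 6200.00·0.0231667 / (1 − 1.02317^(−36)).
Denominator 1 − (1+r)^(−36) = 0.561539765.
P = 143.633 / 0.561539765 ≈ 255.78.

$255.78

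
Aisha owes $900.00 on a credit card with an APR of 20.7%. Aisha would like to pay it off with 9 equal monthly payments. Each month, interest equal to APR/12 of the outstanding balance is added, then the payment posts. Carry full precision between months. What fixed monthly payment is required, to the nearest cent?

$108.82

Monthly rate r = 20.7%/12 = 1.725% = 0.01725.
Level-payment amortization: P = B₀·r / (1 − (1+r)^(−n)) = 900.00·0.01725 / (1 − 1.01725^(−9)).
Denominator 1 − (1+r)^(−9) = 0.142664685.
P = 15.525 / 0.142664685 ≈ 108.82.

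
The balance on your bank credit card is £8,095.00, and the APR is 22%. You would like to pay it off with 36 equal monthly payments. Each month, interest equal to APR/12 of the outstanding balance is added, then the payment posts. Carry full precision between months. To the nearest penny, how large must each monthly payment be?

£309.15

Monthly rate r = 22%/12 = 1.83333% = 0.0183333.
Level-payment amortization: P = B₀·r / (1 − (1+r)^(−n)) = 8095.00·0.0183333 / (1 − 1.01833^(−36)).
Denominator 1 − (1+r)^(−36) = 0.480050165.
P = 148.408 / 0.480050165 ≈ 309.15.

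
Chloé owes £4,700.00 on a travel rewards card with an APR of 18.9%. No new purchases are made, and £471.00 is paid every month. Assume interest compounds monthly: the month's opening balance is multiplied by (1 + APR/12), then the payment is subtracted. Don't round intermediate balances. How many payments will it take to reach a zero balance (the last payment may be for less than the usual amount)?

11 months

Monthly rate r = 18.9%/12 = 1.575% = 0.01575.
Recurrence: B ← B·(1+r) − £471.00.
Month 1: interest £74.03; balance after payment £4,303.02.
Month 2: interest £67.77; balance after payment £3,899.80.
Closed form: n = −ln(1 − rB₀/P)/ln(1+r) = −ln(0.84283)/ln(1.01575) ≈ 10.941, so the balance reaches zero during payment 11.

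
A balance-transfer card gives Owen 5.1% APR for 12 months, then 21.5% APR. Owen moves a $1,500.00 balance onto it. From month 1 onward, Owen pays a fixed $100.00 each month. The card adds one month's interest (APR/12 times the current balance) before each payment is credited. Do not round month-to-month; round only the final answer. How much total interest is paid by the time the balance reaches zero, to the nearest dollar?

Promo months 1–12 at r₀ = 5.1%/12 = 0.00425; months 13+ at r₁ = 21.5%/12 = 0.0179167.
After month 12: iterate B ← B·(1+r₀) − $100.00 for 12 months → $349.86.
Then at r₁ with $100.00/mo: n₂ = −ln(1 − r₁·B/P)/ln(1+r₁) ≈ 3.65 → 4 more payments.
Total paid = 15·$100.00 + $64.74 = $1,564.74; interest = $1,564.74 − $1,500.00 = $64.74.

$65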